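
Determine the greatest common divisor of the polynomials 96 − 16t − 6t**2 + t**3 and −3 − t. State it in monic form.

By polynomial division,
  t**3 − 6t**2 − 16t + 96 = (−t**2 + 9t − 11)(−t − 3) + (63)
  −t − 3 = (−(1/63)t − 1/21)(63) + (0)
The last nonzero remainder is the constant 63, so the polynomials are coprime and gcd = 1.

1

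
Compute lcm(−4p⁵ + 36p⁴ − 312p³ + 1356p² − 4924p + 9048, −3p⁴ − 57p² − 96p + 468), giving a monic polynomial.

p⁷ − 8p⁶ + 63p⁵ − 207p⁴ + 424p³ + 1003p² − 9648p + 13572

Apply the Euclidean algorithm:
  −4p⁵ + 36p⁴ − 312p³ + 1356p² − 4924p + 9048 = ((4/3)p − 12)(−3p⁴ − 57p² − 96p + 468) + (−236p³ + 800p² − 6700p + 14664)
  −3p⁴ − 57p² − 96p + 468 = ((3/236)p + 150/3481)(−236p³ + 800p² − 6700p + 14664) + (−(21942/3481)p² + (21942/3481)p − 570492/3481)
  −236p³ + 800p² − 6700p + 14664 = ((410758/10971)p − 327214/3657)(−(21942/3481)p² + (21942/3481)p − 570492/3481) + (0)
Last nonzero remainder: −(21942/3481)p² + (21942/3481)p − 570492/3481. Dividing through by −21942/3481 gives the monic gcd p² − p + 26.
Then lcm(f, g) = f·g / gcd(f, g); expanding and making the result monic gives the answer.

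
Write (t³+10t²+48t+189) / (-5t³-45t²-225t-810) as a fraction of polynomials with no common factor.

(-t-7)/(5t+30)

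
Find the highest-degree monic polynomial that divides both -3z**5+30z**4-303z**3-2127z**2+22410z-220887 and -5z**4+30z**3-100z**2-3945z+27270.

z**3+20z+909

Euclidean algorithm in ℚ[z]:
  -3z**5+30z**4-303z**3-2127z**2+22410z-220887 = ((3/5)z-12/5)(-5z**4+30z**3-100z**2-3945z+27270) + (-171z**3-3420z-155439)
  -5z**4+30z**3-100z**2-3945z+27270 = ((5/171)z-10/57)(-171z**3-3420z-155439) + (0)
Last nonzero remainder: -171z**3-3420z-155439. Dividing through by -171 gives the monic gcd z**3+20z+909.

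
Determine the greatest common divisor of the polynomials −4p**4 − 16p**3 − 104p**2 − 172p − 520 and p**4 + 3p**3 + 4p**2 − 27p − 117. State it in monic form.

Apply the Euclidean algorithm:
  −4p**4 − 16p**3 − 104p**2 − 172p − 520 = (−4)(p**4 + 3p**3 + 4p**2 − 27p − 117) + (−4p**3 − 88p**2 − 280p − 988)
  p**4 + 3p**3 + 4p**2 − 27p − 117 = (−(1/4)p + 19/4)(−4p**3 − 88p**2 − 280p − 988) + (352p**2 + 1056p + 4576)
  −4p**3 − 88p**2 − 280p − 988 = (−(1/88)p − 19/88)(352p**2 + 1056p + 4576) + (0)
Last nonzero remainder: 352p**2 + 1056p + 4576. Dividing through by 352 gives the monic gcd p**2 + 3p + 13.

p**2 + 3p + 13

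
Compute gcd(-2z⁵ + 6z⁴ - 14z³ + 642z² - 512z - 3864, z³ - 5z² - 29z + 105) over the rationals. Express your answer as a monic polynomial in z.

z² - 10z + 21

By polynomial division,
  -2z⁵ + 6z⁴ - 14z³ + 642z² - 512z - 3864 = (-2z² - 4z - 92)(z³ - 5z² - 29z + 105) + (276z² - 2760z + 5796)
  z³ - 5z² - 29z + 105 = ((1/276)z + 5/276)(276z² - 2760z + 5796) + (0)
Last nonzero remainder: 276z² - 2760z + 5796. Dividing through by 276 gives the monic gcd z² - 10z + 21.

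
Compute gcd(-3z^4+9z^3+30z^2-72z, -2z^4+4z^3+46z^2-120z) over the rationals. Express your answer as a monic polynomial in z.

z^2-4z

Repeated division with remainder:
  -3z^4+9z^3+30z^2-72z = (3/2)(-2z^4+4z^3+46z^2-120z) + (3z^3-39z^2+108z)
  -2z^4+4z^3+46z^2-120z = (-(2/3)z-22/3)(3z^3-39z^2+108z) + (-168z^2+672z)
  3z^3-39z^2+108z = (-(1/56)z+9/56)(-168z^2+672z) + (0)
Last nonzero remainder: -168z^2+672z. Dividing through by -168 gives the monic gcd z^2-4z.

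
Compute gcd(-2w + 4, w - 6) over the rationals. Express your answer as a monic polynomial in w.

Apply the Euclidean algorithm:
  -2w + 4 = (-2)(w - 6) + (-8)
  w - 6 = (-(1/8)w + 3/4)(-8) + (0)
The last nonzero remainder is the constant -8, so the polynomials are coprime and gcd = 1.

1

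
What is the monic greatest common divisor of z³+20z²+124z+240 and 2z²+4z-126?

Euclidean algorithm in ℚ[z]:
  z³+20z²+124z+240 = ((1/2)z+9)(2z²+4z-126) + (151z+1374)
  2z²+4z-126 = ((2/151)z-2144/22801)(151z+1374) + (72930/22801)
  151z+1374 = ((3442951/72930)z+5221429/12155)(72930/22801) + (0)
The last nonzero remainder is the constant 72930/22801, so the polynomials are coprime and gcd = 1.

1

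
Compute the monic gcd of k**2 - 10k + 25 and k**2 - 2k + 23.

Euclidean algorithm in ℚ[k]:
  k**2 - 10k + 25 = (k**2 - 2k + 23) + (-8k + 2)
  k**2 - 2k + 23 = (-(1/8)k + 7/32)(-8k + 2) + (361/16)
  -8k + 2 = (-(128/361)k + 32/361)(361/16) + (0)
The last nonzero remainder is the constant 361/16, so the polynomials are coprime and gcd = 1.

1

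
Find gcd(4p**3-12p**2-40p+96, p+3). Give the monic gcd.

p+3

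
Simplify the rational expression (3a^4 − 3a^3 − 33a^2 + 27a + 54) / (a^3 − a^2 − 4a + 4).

Repeated division with remainder:
  3a^4 − 3a^3 − 33a^2 + 27a + 54 = (3a)(a^3 − a^2 − 4a + 4) + (−21a^2 + 15a + 54)
  a^3 − a^2 − 4a + 4 = (−(1/21)a + 2/147)(−21a^2 + 15a + 54) + (−(80/49)a + 160/49)
  −21a^2 + 15a + 54 = ((1029/80)a + 1323/80)(−(80/49)a + 160/49) + (0)
Last nonzero remainder: −(80/49)a + 160/49. Dividing through by −80/49 gives the monic gcd a − 2.
Cancel a − 2 from numerator and denominator to get the reduced form.

(3a^3 + 3a^2 − 27a − 27)/(a^2 + a − 2)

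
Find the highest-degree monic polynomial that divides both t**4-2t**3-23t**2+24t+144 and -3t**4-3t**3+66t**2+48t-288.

t**2-t-12

Euclidean algorithm in ℚ[t]:
  t**4-2t**3-23t**2+24t+144 = (-1/3)(-3t**4-3t**3+66t**2+48t-288) + (-3t**3-t**2+40t+48)
  -3t**4-3t**3+66t**2+48t-288 = (t+2/3)(-3t**3-t**2+40t+48) + ((80/3)t**2-(80/3)t-320)
  -3t**3-t**2+40t+48 = (-(9/80)t-3/20)((80/3)t**2-(80/3)t-320) + (0)
Last nonzero remainder: (80/3)t**2-(80/3)t-320. Dividing through by 80/3 gives the monic gcd t**2-t-12.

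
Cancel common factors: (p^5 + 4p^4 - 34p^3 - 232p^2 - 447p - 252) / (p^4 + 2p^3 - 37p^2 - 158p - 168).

Repeated division with remainder:
  p^5 + 4p^4 - 34p^3 - 232p^2 - 447p - 252 = (p + 2)(p^4 + 2p^3 - 37p^2 - 158p - 168) + (-p^3 + 37p + 84)
  p^4 + 2p^3 - 37p^2 - 158p - 168 = (-p - 2)(-p^3 + 37p + 84) + (0)
Last nonzero remainder: -p^3 + 37p + 84. Dividing through by -1 gives the monic gcd p^3 - 37p - 84.
Cancel p^3 - 37p - 84 from numerator and denominator to get the reduced form.

(p^2 + 4p + 3)/(p + 2)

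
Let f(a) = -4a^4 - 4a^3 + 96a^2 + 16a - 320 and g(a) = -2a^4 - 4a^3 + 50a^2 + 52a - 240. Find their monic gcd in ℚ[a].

By polynomial division,
  -4a^4 - 4a^3 + 96a^2 + 16a - 320 = (2)(-2a^4 - 4a^3 + 50a^2 + 52a - 240) + (4a^3 - 4a^2 - 88a + 160)
  -2a^4 - 4a^3 + 50a^2 + 52a - 240 = (-(1/2)a - 3/2)(4a^3 - 4a^2 - 88a + 160) + (0)
Last nonzero remainder: 4a^3 - 4a^2 - 88a + 160. Dividing through by 4 gives the monic gcd a^3 - a^2 - 22a + 40.

a^3 - a^2 - 22a + 40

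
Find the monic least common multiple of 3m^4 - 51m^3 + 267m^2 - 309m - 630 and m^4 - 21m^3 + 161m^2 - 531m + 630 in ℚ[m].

Repeated division with remainder:
  3m^4 - 51m^3 + 267m^2 - 309m - 630 = (3)(m^4 - 21m^3 + 161m^2 - 531m + 630) + (12m^3 - 216m^2 + 1284m - 2520)
  m^4 - 21m^3 + 161m^2 - 531m + 630 = ((1/12)m - 1/4)(12m^3 - 216m^2 + 1284m - 2520) + (0)
Last nonzero remainder: 12m^3 - 216m^2 + 1284m - 2520. Dividing through by 12 gives the monic gcd m^3 - 18m^2 + 107m - 210.
Then lcm(f, g) = f·g / gcd(f, g); expanding and making the result monic gives the answer.

m^5 - 20m^4 + 140m^3 - 370m^2 + 99m + 630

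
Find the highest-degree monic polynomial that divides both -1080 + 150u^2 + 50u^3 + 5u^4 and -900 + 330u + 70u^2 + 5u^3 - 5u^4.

-36 + 6u + 4u^2 + u^3

Euclidean algorithm in ℚ[u]:
  5u^4 + 50u^3 + 150u^2 - 1080 = (-1)(-5u^4 + 5u^3 + 70u^2 + 330u - 900) + (55u^3 + 220u^2 + 330u - 1980)
  -5u^4 + 5u^3 + 70u^2 + 330u - 900 = (-(1/11)u + 5/11)(55u^3 + 220u^2 + 330u - 1980) + (0)
Last nonzero remainder: 55u^3 + 220u^2 + 330u - 1980. Dividing through by 55 gives the monic gcd u^3 + 4u^2 + 6u - 36.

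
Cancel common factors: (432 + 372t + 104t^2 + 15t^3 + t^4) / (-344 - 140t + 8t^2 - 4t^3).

(-216 - 78t - 13t^2 - t^3)/(172 - 16t + 4t^2)

Euclidean algorithm in ℚ[t]:
  t^4 + 15t^3 + 104t^2 + 372t + 432 = (-(1/4)t - 17/4)(-4t^3 + 8t^2 - 140t - 344) + (103t^2 - 309t - 1030)
  -4t^3 + 8t^2 - 140t - 344 = (-(4/103)t - 4/103)(103t^2 - 309t - 1030) + (-192t - 384)
  103t^2 - 309t - 1030 = (-(103/192)t + 515/192)(-192t - 384) + (0)
Last nonzero remainder: -192t - 384. Dividing through by -192 gives the monic gcd t + 2.
Cancel t + 2 from numerator and denominator to get the reduced form.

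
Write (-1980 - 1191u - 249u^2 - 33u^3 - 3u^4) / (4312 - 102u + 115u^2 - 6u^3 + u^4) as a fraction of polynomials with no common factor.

(-45 - 24u - 3u^2)/(98 - 9u + u^2)

Apply the Euclidean algorithm:
  -3u^4 - 33u^3 - 249u^2 - 1191u - 1980 = (-3)(u^4 - 6u^3 + 115u^2 - 102u + 4312) + (-51u^3 + 96u^2 - 1497u + 10956)
  u^4 - 6u^3 + 115u^2 - 102u + 4312 = (-(1/51)u + 70/867)(-51u^3 + 96u^2 - 1497u + 10956) + ((22512/289)u^2 + (67536/289)u + 990528/289)
  -51u^3 + 96u^2 - 1497u + 10956 = (-(4913/7504)u + 23987/7504)((22512/289)u^2 + (67536/289)u + 990528/289) + (0)
Last nonzero remainder: (22512/289)u^2 + (67536/289)u + 990528/289. Dividing through by 22512/289 gives the monic gcd u^2 + 3u + 44.
Cancel u^2 + 3u + 44 from numerator and denominator to get the reduced form.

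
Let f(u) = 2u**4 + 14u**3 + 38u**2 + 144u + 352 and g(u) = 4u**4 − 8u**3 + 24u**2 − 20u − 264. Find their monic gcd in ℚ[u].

By polynomial division,
  2u**4 + 14u**3 + 38u**2 + 144u + 352 = (1/2)(4u**4 − 8u**3 + 24u**2 − 20u − 264) + (18u**3 + 26u**2 + 154u + 484)
  4u**4 − 8u**3 + 24u**2 − 20u − 264 = ((2/9)u − 62/81)(18u**3 + 26u**2 + 154u + 484) + ((784/81)u**2 − (784/81)u + 8624/81)
  18u**3 + 26u**2 + 154u + 484 = ((729/392)u + 891/196)((784/81)u**2 − (784/81)u + 8624/81) + (0)
Last nonzero remainder: (784/81)u**2 − (784/81)u + 8624/81. Dividing through by 784/81 gives the monic gcd u**2 − u + 11.

u**2 − u + 11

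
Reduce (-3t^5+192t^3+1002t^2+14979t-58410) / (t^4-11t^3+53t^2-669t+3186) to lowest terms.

(-3t^3+12t^2+321t-990)/(t^2-15t+54)

Repeated division with remainder:
  -3t^5+192t^3+1002t^2+14979t-58410 = (-3t-33)(t^4-11t^3+53t^2-669t+3186) + (-12t^3+744t^2+2460t+46728)
  t^4-11t^3+53t^2-669t+3186 = (-(1/12)t-17/4)(-12t^3+744t^2+2460t+46728) + (3420t^2+13680t+201780)
  -12t^3+744t^2+2460t+46728 = (-(1/285)t+22/95)(3420t^2+13680t+201780) + (0)
Last nonzero remainder: 3420t^2+13680t+201780. Dividing through by 3420 gives the monic gcd t^2+4t+59.
Cancel t^2+4t+59 from numerator and denominator to get the reduced form.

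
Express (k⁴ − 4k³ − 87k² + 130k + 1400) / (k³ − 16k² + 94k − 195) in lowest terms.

By polynomial division,
  k⁴ − 4k³ − 87k² + 130k + 1400 = (k + 12)(k³ − 16k² + 94k − 195) + (11k² − 803k + 3740)
  k³ − 16k² + 94k − 195 = ((1/11)k + 57/11)(11k² − 803k + 3740) + (3915k − 19575)
  11k² − 803k + 3740 = ((11/3915)k − 748/3915)(3915k − 19575) + (0)
Last nonzero remainder: 3915k − 19575. Dividing through by 3915 gives the monic gcd k − 5.
Cancel k − 5 from numerator and denominator to get the reduced form.

(k³ + k² − 82k − 280)/(k² − 11k + 39)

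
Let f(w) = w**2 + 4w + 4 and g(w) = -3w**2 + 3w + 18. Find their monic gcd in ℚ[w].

w + 2

Apply the Euclidean algorithm:
  w**2 + 4w + 4 = (-1/3)(-3w**2 + 3w + 18) + (5w + 10)
  -3w**2 + 3w + 18 = (-(3/5)w + 9/5)(5w + 10) + (0)
Last nonzero remainder: 5w + 10. Dividing through by 5 gives the monic gcd w + 2.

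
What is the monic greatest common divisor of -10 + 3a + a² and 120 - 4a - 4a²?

1

By polynomial division,
  a² + 3a - 10 = (-1/4)(-4a² - 4a + 120) + (2a + 20)
  -4a² - 4a + 120 = (-2a + 18)(2a + 20) + (-240)
  2a + 20 = (-(1/120)a - 1/12)(-240) + (0)
The last nonzero remainder is the constant -240, so the polynomials are coprime and gcd = 1.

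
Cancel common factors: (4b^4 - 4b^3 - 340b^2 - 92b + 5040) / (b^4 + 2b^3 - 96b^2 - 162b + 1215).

(4b^2 + 12b - 112)/(b^2 + 6b - 27)

By polynomial division,
  4b^4 - 4b^3 - 340b^2 - 92b + 5040 = (4)(b^4 + 2b^3 - 96b^2 - 162b + 1215) + (-12b^3 + 44b^2 + 556b + 180)
  b^4 + 2b^3 - 96b^2 - 162b + 1215 = (-(1/12)b - 17/36)(-12b^3 + 44b^2 + 556b + 180) + (-(260/9)b^2 + (1040/9)b + 1300)
  -12b^3 + 44b^2 + 556b + 180 = ((27/65)b + 9/65)(-(260/9)b^2 + (1040/9)b + 1300) + (0)
Last nonzero remainder: -(260/9)b^2 + (1040/9)b + 1300. Dividing through by -260/9 gives the monic gcd b^2 - 4b - 45.
Cancel b^2 - 4b - 45 from numerator and denominator to get the reduced form.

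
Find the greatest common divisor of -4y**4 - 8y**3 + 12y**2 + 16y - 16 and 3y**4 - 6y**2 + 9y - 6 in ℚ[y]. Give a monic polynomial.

y**2 + y - 2

Repeated division with remainder:
  -4y**4 - 8y**3 + 12y**2 + 16y - 16 = (-4/3)(3y**4 - 6y**2 + 9y - 6) + (-8y**3 + 4y**2 + 28y - 24)
  3y**4 - 6y**2 + 9y - 6 = (-(3/8)y - 3/16)(-8y**3 + 4y**2 + 28y - 24) + ((21/4)y**2 + (21/4)y - 21/2)
  -8y**3 + 4y**2 + 28y - 24 = (-(32/21)y + 16/7)((21/4)y**2 + (21/4)y - 21/2) + (0)
Last nonzero remainder: (21/4)y**2 + (21/4)y - 21/2. Dividing through by 21/4 gives the monic gcd y**2 + y - 2.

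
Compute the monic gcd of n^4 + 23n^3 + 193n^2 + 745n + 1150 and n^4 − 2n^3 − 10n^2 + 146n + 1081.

Repeated division with remainder:
  n^4 + 23n^3 + 193n^2 + 745n + 1150 = (n^4 − 2n^3 − 10n^2 + 146n + 1081) + (25n^3 + 203n^2 + 599n + 69)
  n^4 − 2n^3 − 10n^2 + 146n + 1081 = ((1/25)n − 253/625)(25n^3 + 203n^2 + 599n + 69) + ((30134/625)n^2 + (241072/625)n + 693082/625)
  25n^3 + 203n^2 + 599n + 69 = ((15625/30134)n + 1875/30134)((30134/625)n^2 + (241072/625)n + 693082/625) + (0)
Last nonzero remainder: (30134/625)n^2 + (241072/625)n + 693082/625. Dividing through by 30134/625 gives the monic gcd n^2 + 8n + 23.

n^2 + 8n + 23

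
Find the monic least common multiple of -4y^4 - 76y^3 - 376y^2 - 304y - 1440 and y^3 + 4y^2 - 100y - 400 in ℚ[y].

Apply the Euclidean algorithm:
  -4y^4 - 76y^3 - 376y^2 - 304y - 1440 = (-4y - 60)(y^3 + 4y^2 - 100y - 400) + (-536y^2 - 7904y - 25440)
  y^3 + 4y^2 - 100y - 400 = (-(1/536)y + 90/4489)(-536y^2 - 7904y - 25440) + ((49400/4489)y + 494000/4489)
  -536y^2 - 7904y - 25440 = (-(300763/6175)y - 1427502/6175)((49400/4489)y + 494000/4489) + (0)
Last nonzero remainder: (49400/4489)y + 494000/4489. Dividing through by 49400/4489 gives the monic gcd y + 10.
Then lcm(f, g) = f·g / gcd(f, g); expanding and making the result monic gives the answer.

y^6 + 13y^5 - 60y^4 - 1248y^3 - 3856y^2 - 5200y - 14400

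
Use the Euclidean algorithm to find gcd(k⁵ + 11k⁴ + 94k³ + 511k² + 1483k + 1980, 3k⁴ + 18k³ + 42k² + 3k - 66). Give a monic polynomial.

Euclidean algorithm in ℚ[k]:
  k⁵ + 11k⁴ + 94k³ + 511k² + 1483k + 1980 = ((1/3)k + 5/3)(3k⁴ + 18k³ + 42k² + 3k - 66) + (50k³ + 440k² + 1500k + 2090)
  3k⁴ + 18k³ + 42k² + 3k - 66 = ((3/50)k - 21/125)(50k³ + 440k² + 1500k + 2090) + ((648/25)k² + (648/5)k + 7128/25)
  50k³ + 440k² + 1500k + 2090 = ((625/324)k + 2375/324)((648/25)k² + (648/5)k + 7128/25) + (0)
Last nonzero remainder: (648/25)k² + (648/5)k + 7128/25. Dividing through by 648/25 gives the monic gcd k² + 5k + 11.

k² + 5k + 11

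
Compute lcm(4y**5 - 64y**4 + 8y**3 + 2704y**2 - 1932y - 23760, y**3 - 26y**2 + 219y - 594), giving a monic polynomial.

By polynomial division,
  4y**5 - 64y**4 + 8y**3 + 2704y**2 - 1932y - 23760 = (4y**2 + 40y + 172)(y**3 - 26y**2 + 219y - 594) + (792y**2 - 15840y + 78408)
  y**3 - 26y**2 + 219y - 594 = ((1/792)y - 1/132)(792y**2 - 15840y + 78408) + (0)
Last nonzero remainder: 792y**2 - 15840y + 78408. Dividing through by 792 gives the monic gcd y**2 - 20y + 99.
Then lcm(f, g) = f·g / gcd(f, g); expanding and making the result monic gives the answer.

y**6 - 22y**5 + 98y**4 + 664y**3 - 4539y**2 - 3042y + 35640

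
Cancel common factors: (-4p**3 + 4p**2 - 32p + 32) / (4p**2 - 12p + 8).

Apply the Euclidean algorithm:
  -4p**3 + 4p**2 - 32p + 32 = (-p - 2)(4p**2 - 12p + 8) + (-48p + 48)
  4p**2 - 12p + 8 = (-(1/12)p + 1/6)(-48p + 48) + (0)
Last nonzero remainder: -48p + 48. Dividing through by -48 gives the monic gcd p - 1.
Cancel p - 1 from numerator and denominator to get the reduced form.

(-p**2 - 8)/(p - 2)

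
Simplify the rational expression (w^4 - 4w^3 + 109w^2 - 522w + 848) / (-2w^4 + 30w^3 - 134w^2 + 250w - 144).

Apply the Euclidean algorithm:
  w^4 - 4w^3 + 109w^2 - 522w + 848 = (-1/2)(-2w^4 + 30w^3 - 134w^2 + 250w - 144) + (11w^3 + 42w^2 - 397w + 776)
  -2w^4 + 30w^3 - 134w^2 + 250w - 144 = (-(2/11)w + 414/121)(11w^3 + 42w^2 - 397w + 776) + (-(42336/121)w^2 + (211680/121)w - 338688/121)
  11w^3 + 42w^2 - 397w + 776 = (-(1331/42336)w - 11737/42336)(-(42336/121)w^2 + (211680/121)w - 338688/121) + (0)
Last nonzero remainder: -(42336/121)w^2 + (211680/121)w - 338688/121. Dividing through by -42336/121 gives the monic gcd w^2 - 5w + 8.
Cancel w^2 - 5w + 8 from numerator and denominator to get the reduced form.

(-w^2 - w - 106)/(2w^2 - 20w + 18)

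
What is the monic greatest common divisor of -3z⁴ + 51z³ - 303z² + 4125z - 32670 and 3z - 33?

z - 11

Repeated division with remainder:
  -3z⁴ + 51z³ - 303z² + 4125z - 32670 = (-z³ + 6z² - 35z + 990)(3z - 33) + (0)
Last nonzero remainder: 3z - 33. Dividing through by 3 gives the monic gcd z - 11.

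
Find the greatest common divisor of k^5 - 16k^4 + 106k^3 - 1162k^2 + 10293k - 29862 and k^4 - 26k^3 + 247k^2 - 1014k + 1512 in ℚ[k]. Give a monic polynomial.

Euclidean algorithm in ℚ[k]:
  k^5 - 16k^4 + 106k^3 - 1162k^2 + 10293k - 29862 = (k + 10)(k^4 - 26k^3 + 247k^2 - 1014k + 1512) + (119k^3 - 2618k^2 + 18921k - 44982)
  k^4 - 26k^3 + 247k^2 - 1014k + 1512 = ((1/119)k - 4/119)(119k^3 - 2618k^2 + 18921k - 44982) + (0)
Last nonzero remainder: 119k^3 - 2618k^2 + 18921k - 44982. Dividing through by 119 gives the monic gcd k^3 - 22k^2 + 159k - 378.

k^3 - 22k^2 + 159k - 378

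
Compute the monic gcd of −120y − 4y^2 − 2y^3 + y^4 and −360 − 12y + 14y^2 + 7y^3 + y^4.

20 + 4y + y^2

Repeated division with remainder:
  y^4 − 2y^3 − 4y^2 − 120y = (y^4 + 7y^3 + 14y^2 − 12y − 360) + (−9y^3 − 18y^2 − 108y + 360)
  y^4 + 7y^3 + 14y^2 − 12y − 360 = (−(1/9)y − 5/9)(−9y^3 − 18y^2 − 108y + 360) + (−8y^2 − 32y − 160)
  −9y^3 − 18y^2 − 108y + 360 = ((9/8)y − 9/4)(−8y^2 − 32y − 160) + (0)
Last nonzero remainder: −8y^2 − 32y − 160. Dividing through by −8 gives the monic gcd y^2 + 4y + 20.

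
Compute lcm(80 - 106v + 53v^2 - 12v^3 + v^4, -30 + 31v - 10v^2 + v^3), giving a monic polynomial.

Repeated division with remainder:
  v^4 - 12v^3 + 53v^2 - 106v + 80 = (v - 2)(v^3 - 10v^2 + 31v - 30) + (2v^2 - 14v + 20)
  v^3 - 10v^2 + 31v - 30 = ((1/2)v - 3/2)(2v^2 - 14v + 20) + (0)
Last nonzero remainder: 2v^2 - 14v + 20. Dividing through by 2 gives the monic gcd v^2 - 7v + 10.
Then lcm(f, g) = f·g / gcd(f, g); expanding and making the result monic gives the answer.

-240 + 398v - 265v^2 + 89v^3 - 15v^4 + v^5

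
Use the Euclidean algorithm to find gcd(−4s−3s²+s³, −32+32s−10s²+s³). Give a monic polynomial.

Repeated division with remainder:
  s³−3s²−4s = (s³−10s²+32s−32) + (7s²−36s+32)
  s³−10s²+32s−32 = ((1/7)s−34/49)(7s²−36s+32) + ((120/49)s−480/49)
  7s²−36s+32 = ((343/120)s−49/15)((120/49)s−480/49) + (0)
Last nonzero remainder: (120/49)s−480/49. Dividing through by 120/49 gives the monic gcd s−4.

−4+s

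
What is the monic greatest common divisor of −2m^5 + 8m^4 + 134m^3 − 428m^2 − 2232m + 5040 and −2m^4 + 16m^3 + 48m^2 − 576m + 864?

Euclidean algorithm in ℚ[m]:
  −2m^5 + 8m^4 + 134m^3 − 428m^2 − 2232m + 5040 = (m + 4)(−2m^4 + 16m^3 + 48m^2 − 576m + 864) + (22m^3 − 44m^2 − 792m + 1584)
  −2m^4 + 16m^3 + 48m^2 − 576m + 864 = (−(1/11)m + 6/11)(22m^3 − 44m^2 − 792m + 1584) + (0)
Last nonzero remainder: 22m^3 − 44m^2 − 792m + 1584. Dividing through by 22 gives the monic gcd m^3 − 2m^2 − 36m + 72.

m^3 − 2m^2 − 36m + 72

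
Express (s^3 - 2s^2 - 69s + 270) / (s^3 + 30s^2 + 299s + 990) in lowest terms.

(s^2 - 11s + 30)/(s^2 + 21s + 110)

Euclidean algorithm in ℚ[s]:
  s^3 - 2s^2 - 69s + 270 = (s^3 + 30s^2 + 299s + 990) + (-32s^2 - 368s - 720)
  s^3 + 30s^2 + 299s + 990 = (-(1/32)s - 37/64)(-32s^2 - 368s - 720) + ((255/4)s + 2295/4)
  -32s^2 - 368s - 720 = (-(128/255)s - 64/51)((255/4)s + 2295/4) + (0)
Last nonzero remainder: (255/4)s + 2295/4. Dividing through by 255/4 gives the monic gcd s + 9.
Cancel s + 9 from numerator and denominator to get the reduced form.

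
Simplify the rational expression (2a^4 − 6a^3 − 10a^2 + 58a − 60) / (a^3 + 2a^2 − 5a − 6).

(2a^2 − 8a + 10)/(a + 1)

By polynomial division,
  2a^4 − 6a^3 − 10a^2 + 58a − 60 = (2a − 10)(a^3 + 2a^2 − 5a − 6) + (20a^2 + 20a − 120)
  a^3 + 2a^2 − 5a − 6 = ((1/20)a + 1/20)(20a^2 + 20a − 120) + (0)
Last nonzero remainder: 20a^2 + 20a − 120. Dividing through by 20 gives the monic gcd a^2 + a − 6.
Cancel a^2 + a − 6 from numerator and denominator to get the reduced form.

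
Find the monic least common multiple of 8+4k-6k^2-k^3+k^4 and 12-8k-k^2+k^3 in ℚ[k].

24+20k-14k^2-9k^3+2k^4+k^5

By polynomial division,
  k^4-k^3-6k^2+4k+8 = (k)(k^3-k^2-8k+12) + (2k^2-8k+8)
  k^3-k^2-8k+12 = ((1/2)k+3/2)(2k^2-8k+8) + (0)
Last nonzero remainder: 2k^2-8k+8. Dividing through by 2 gives the monic gcd k^2-4k+4.
Then lcm(f, g) = f·g / gcd(f, g); expanding and making the result monic gives the answer.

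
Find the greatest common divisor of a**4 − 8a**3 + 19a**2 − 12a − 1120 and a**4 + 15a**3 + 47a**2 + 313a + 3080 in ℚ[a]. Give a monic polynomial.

Apply the Euclidean algorithm:
  a**4 − 8a**3 + 19a**2 − 12a − 1120 = (a**4 + 15a**3 + 47a**2 + 313a + 3080) + (−23a**3 − 28a**2 − 325a − 4200)
  a**4 + 15a**3 + 47a**2 + 313a + 3080 = (−(1/23)a − 317/529)(−23a**3 − 28a**2 − 325a − 4200) + ((8512/529)a**2 − (34048/529)a + 297920/529)
  −23a**3 − 28a**2 − 325a − 4200 = (−(12167/8512)a − 7935/1064)((8512/529)a**2 − (34048/529)a + 297920/529) + (0)
Last nonzero remainder: (8512/529)a**2 − (34048/529)a + 297920/529. Dividing through by 8512/529 gives the monic gcd a**2 − 4a + 35.

a**2 − 4a + 35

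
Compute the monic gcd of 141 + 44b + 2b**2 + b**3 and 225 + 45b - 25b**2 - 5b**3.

By polynomial division,
  b**3 + 2b**2 + 44b + 141 = (-1/5)(-5b**3 - 25b**2 + 45b + 225) + (-3b**2 + 53b + 186)
  -5b**3 - 25b**2 + 45b + 225 = ((5/3)b + 340/9)(-3b**2 + 53b + 186) + (-(20405/9)b - 20405/3)
  -3b**2 + 53b + 186 = ((27/20405)b - 558/20405)(-(20405/9)b - 20405/3) + (0)
Last nonzero remainder: -(20405/9)b - 20405/3. Dividing through by -20405/9 gives the monic gcd b + 3.

3 + b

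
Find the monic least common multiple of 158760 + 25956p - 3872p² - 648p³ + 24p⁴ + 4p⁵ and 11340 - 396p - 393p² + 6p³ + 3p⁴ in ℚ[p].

-238140 + 756p + 12297p² + 4p³ - 198p⁴ + p⁶

Euclidean algorithm in ℚ[p]:
  4p⁵ + 24p⁴ - 648p³ - 3872p² + 25956p + 158760 = ((4/3)p + 16/3)(3p⁴ + 6p³ - 393p² - 396p + 11340) + (-156p³ - 1248p² + 12948p + 98280)
  3p⁴ + 6p³ - 393p² - 396p + 11340 = (-(1/52)p + 3/26)(-156p³ - 1248p² + 12948p + 98280) + (0)
Last nonzero remainder: -156p³ - 1248p² + 12948p + 98280. Dividing through by -156 gives the monic gcd p³ + 8p² - 83p - 630.
Then lcm(f, g) = f·g / gcd(f, g); expanding and making the result monic gives the answer.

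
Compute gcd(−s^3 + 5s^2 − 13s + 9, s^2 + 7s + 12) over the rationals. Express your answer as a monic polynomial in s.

Euclidean algorithm in ℚ[s]:
  −s^3 + 5s^2 − 13s + 9 = (−s + 12)(s^2 + 7s + 12) + (−85s − 135)
  s^2 + 7s + 12 = (−(1/85)s − 92/1445)(−85s − 135) + (984/289)
  −85s − 135 = (−(24565/984)s − 13005/328)(984/289) + (0)
The last nonzero remainder is the constant 984/289, so the polynomials are coprime and gcd = 1.

1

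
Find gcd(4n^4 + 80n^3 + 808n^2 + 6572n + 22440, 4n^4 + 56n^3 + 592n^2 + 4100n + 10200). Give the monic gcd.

n^3 + 9n^2 + 103n + 510

Repeated division with remainder:
  4n^4 + 80n^3 + 808n^2 + 6572n + 22440 = (4n^4 + 56n^3 + 592n^2 + 4100n + 10200) + (24n^3 + 216n^2 + 2472n + 12240)
  4n^4 + 56n^3 + 592n^2 + 4100n + 10200 = ((1/6)n + 5/6)(24n^3 + 216n^2 + 2472n + 12240) + (0)
Last nonzero remainder: 24n^3 + 216n^2 + 2472n + 12240. Dividing through by 24 gives the monic gcd n^3 + 9n^2 + 103n + 510.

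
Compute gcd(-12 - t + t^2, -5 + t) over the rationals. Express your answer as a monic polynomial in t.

1

By polynomial division,
  t^2 - t - 12 = (t + 4)(t - 5) + (8)
  t - 5 = ((1/8)t - 5/8)(8) + (0)
The last nonzero remainder is the constant 8, so the polynomials are coprime and gcd = 1.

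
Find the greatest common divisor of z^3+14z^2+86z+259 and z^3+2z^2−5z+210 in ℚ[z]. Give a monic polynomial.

z+7

Repeated division with remainder:
  z^3+14z^2+86z+259 = (z^3+2z^2−5z+210) + (12z^2+91z+49)
  z^3+2z^2−5z+210 = ((1/12)z−67/144)(12z^2+91z+49) + ((4789/144)z+33523/144)
  12z^2+91z+49 = ((1728/4789)z+1008/4789)((4789/144)z+33523/144) + (0)
Last nonzero remainder: (4789/144)z+33523/144. Dividing through by 4789/144 gives the monic gcd z+7.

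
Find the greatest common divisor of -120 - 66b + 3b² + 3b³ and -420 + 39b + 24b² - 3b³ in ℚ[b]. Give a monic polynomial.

-20 - b + b²

Euclidean algorithm in ℚ[b]:
  3b³ + 3b² - 66b - 120 = (-1)(-3b³ + 24b² + 39b - 420) + (27b² - 27b - 540)
  -3b³ + 24b² + 39b - 420 = (-(1/9)b + 7/9)(27b² - 27b - 540) + (0)
Last nonzero remainder: 27b² - 27b - 540. Dividing through by 27 gives the monic gcd b² - b - 20.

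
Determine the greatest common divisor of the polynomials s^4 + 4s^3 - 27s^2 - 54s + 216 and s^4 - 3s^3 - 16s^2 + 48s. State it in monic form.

Apply the Euclidean algorithm:
  s^4 + 4s^3 - 27s^2 - 54s + 216 = (s^4 - 3s^3 - 16s^2 + 48s) + (7s^3 - 11s^2 - 102s + 216)
  s^4 - 3s^3 - 16s^2 + 48s = ((1/7)s - 10/49)(7s^3 - 11s^2 - 102s + 216) + (-(180/49)s^2 - (180/49)s + 2160/49)
  7s^3 - 11s^2 - 102s + 216 = (-(343/180)s + 49/10)(-(180/49)s^2 - (180/49)s + 2160/49) + (0)
Last nonzero remainder: -(180/49)s^2 - (180/49)s + 2160/49. Dividing through by -180/49 gives the monic gcd s^2 + s - 12.

s^2 + s - 12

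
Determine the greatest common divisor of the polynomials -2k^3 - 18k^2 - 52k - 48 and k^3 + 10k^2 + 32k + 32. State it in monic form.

Euclidean algorithm in ℚ[k]:
  -2k^3 - 18k^2 - 52k - 48 = (-2)(k^3 + 10k^2 + 32k + 32) + (2k^2 + 12k + 16)
  k^3 + 10k^2 + 32k + 32 = ((1/2)k + 2)(2k^2 + 12k + 16) + (0)
Last nonzero remainder: 2k^2 + 12k + 16. Dividing through by 2 gives the monic gcd k^2 + 6k + 8.

k^2 + 6k + 8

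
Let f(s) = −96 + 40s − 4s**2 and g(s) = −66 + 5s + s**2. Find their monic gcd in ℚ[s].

−6 + s

Repeated division with remainder:
  −4s**2 + 40s − 96 = (−4)(s**2 + 5s − 66) + (60s − 360)
  s**2 + 5s − 66 = ((1/60)s + 11/60)(60s − 360) + (0)
Last nonzero remainder: 60s − 360. Dividing through by 60 gives the monic gcd s − 6.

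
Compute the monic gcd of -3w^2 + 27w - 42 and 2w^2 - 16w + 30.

Apply the Euclidean algorithm:
  -3w^2 + 27w - 42 = (-3/2)(2w^2 - 16w + 30) + (3w + 3)
  2w^2 - 16w + 30 = ((2/3)w - 6)(3w + 3) + (48)
  3w + 3 = ((1/16)w + 1/16)(48) + (0)
The last nonzero remainder is the constant 48, so the polynomials are coprime and gcd = 1.

1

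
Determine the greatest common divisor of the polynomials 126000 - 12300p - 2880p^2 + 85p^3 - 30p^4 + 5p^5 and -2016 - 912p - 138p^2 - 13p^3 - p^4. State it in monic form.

504 + 102p + 9p^2 + p^3

Euclidean algorithm in ℚ[p]:
  5p^5 - 30p^4 + 85p^3 - 2880p^2 - 12300p + 126000 = (-5p + 95)(-p^4 - 13p^3 - 138p^2 - 912p - 2016) + (630p^3 + 5670p^2 + 64260p + 317520)
  -p^4 - 13p^3 - 138p^2 - 912p - 2016 = (-(1/630)p - 2/315)(630p^3 + 5670p^2 + 64260p + 317520) + (0)
Last nonzero remainder: 630p^3 + 5670p^2 + 64260p + 317520. Dividing through by 630 gives the monic gcd p^3 + 9p^2 + 102p + 504.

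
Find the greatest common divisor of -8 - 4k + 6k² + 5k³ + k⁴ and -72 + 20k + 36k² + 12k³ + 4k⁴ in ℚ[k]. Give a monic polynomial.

-2 + k + k²

Apply the Euclidean algorithm:
  k⁴ + 5k³ + 6k² - 4k - 8 = (1/4)(4k⁴ + 12k³ + 36k² + 20k - 72) + (2k³ - 3k² - 9k + 10)
  4k⁴ + 12k³ + 36k² + 20k - 72 = (2k + 9)(2k³ - 3k² - 9k + 10) + (81k² + 81k - 162)
  2k³ - 3k² - 9k + 10 = ((2/81)k - 5/81)(81k² + 81k - 162) + (0)
Last nonzero remainder: 81k² + 81k - 162. Dividing through by 81 gives the monic gcd k² + k - 2.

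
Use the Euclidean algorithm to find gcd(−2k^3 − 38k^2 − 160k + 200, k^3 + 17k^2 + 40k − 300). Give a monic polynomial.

k^2 + 20k + 100

Apply the Euclidean algorithm:
  −2k^3 − 38k^2 − 160k + 200 = (−2)(k^3 + 17k^2 + 40k − 300) + (−4k^2 − 80k − 400)
  k^3 + 17k^2 + 40k − 300 = (−(1/4)k + 3/4)(−4k^2 − 80k − 400) + (0)
Last nonzero remainder: −4k^2 − 80k − 400. Dividing through by −4 gives the monic gcd k^2 + 20k + 100.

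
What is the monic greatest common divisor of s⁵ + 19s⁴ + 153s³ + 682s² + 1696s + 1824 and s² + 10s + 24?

s² + 10s + 24

By polynomial division,
  s⁵ + 19s⁴ + 153s³ + 682s² + 1696s + 1824 = (s³ + 9s² + 39s + 76)(s² + 10s + 24) + (0)
The last nonzero remainder s² + 10s + 24 is already monic.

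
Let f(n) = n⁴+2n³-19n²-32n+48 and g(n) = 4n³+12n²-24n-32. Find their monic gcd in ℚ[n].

Euclidean algorithm in ℚ[n]:
  n⁴+2n³-19n²-32n+48 = ((1/4)n-1/4)(4n³+12n²-24n-32) + (-10n²-30n+40)
  4n³+12n²-24n-32 = (-(2/5)n)(-10n²-30n+40) + (-8n-32)
  -10n²-30n+40 = ((5/4)n-5/4)(-8n-32) + (0)
Last nonzero remainder: -8n-32. Dividing through by -8 gives the monic gcd n+4.

n+4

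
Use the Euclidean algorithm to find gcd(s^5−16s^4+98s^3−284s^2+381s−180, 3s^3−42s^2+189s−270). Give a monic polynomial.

s^2−8s+15

Repeated division with remainder:
  s^5−16s^4+98s^3−284s^2+381s−180 = ((1/3)s^2−(2/3)s+7/3)(3s^3−42s^2+189s−270) + (30s^2−240s+450)
  3s^3−42s^2+189s−270 = ((1/10)s−3/5)(30s^2−240s+450) + (0)
Last nonzero remainder: 30s^2−240s+450. Dividing through by 30 gives the monic gcd s^2−8s+15.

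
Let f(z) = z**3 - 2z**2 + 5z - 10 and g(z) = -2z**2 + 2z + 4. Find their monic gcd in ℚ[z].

z - 2

Repeated division with remainder:
  z**3 - 2z**2 + 5z - 10 = (-(1/2)z + 1/2)(-2z**2 + 2z + 4) + (6z - 12)
  -2z**2 + 2z + 4 = (-(1/3)z - 1/3)(6z - 12) + (0)
Last nonzero remainder: 6z - 12. Dividing through by 6 gives the monic gcd z - 2.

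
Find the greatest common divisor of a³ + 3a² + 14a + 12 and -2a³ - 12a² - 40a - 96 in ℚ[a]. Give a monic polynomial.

a² + 2a + 12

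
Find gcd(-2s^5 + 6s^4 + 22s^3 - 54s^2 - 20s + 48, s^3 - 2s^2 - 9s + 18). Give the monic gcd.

Repeated division with remainder:
  -2s^5 + 6s^4 + 22s^3 - 54s^2 - 20s + 48 = (-2s^2 + 2s + 8)(s^3 - 2s^2 - 9s + 18) + (16s^2 + 16s - 96)
  s^3 - 2s^2 - 9s + 18 = ((1/16)s - 3/16)(16s^2 + 16s - 96) + (0)
Last nonzero remainder: 16s^2 + 16s - 96. Dividing through by 16 gives the monic gcd s^2 + s - 6.

s^2 + s - 6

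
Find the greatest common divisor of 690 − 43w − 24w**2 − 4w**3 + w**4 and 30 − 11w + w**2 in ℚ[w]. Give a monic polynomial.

Euclidean algorithm in ℚ[w]:
  w**4 − 4w**3 − 24w**2 − 43w + 690 = (w**2 + 7w + 23)(w**2 − 11w + 30) + (0)
The last nonzero remainder w**2 − 11w + 30 is already monic.

30 − 11w + w**2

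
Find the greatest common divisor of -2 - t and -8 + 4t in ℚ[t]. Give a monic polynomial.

Repeated division with remainder:
  -t - 2 = (-1/4)(4t - 8) + (-4)
  4t - 8 = (-t + 2)(-4) + (0)
The last nonzero remainder is the constant -4, so the polynomials are coprime and gcd = 1.

1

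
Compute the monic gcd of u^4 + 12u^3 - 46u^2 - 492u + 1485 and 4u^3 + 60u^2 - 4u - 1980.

u^3 + 15u^2 - u - 495

By polynomial division,
  u^4 + 12u^3 - 46u^2 - 492u + 1485 = ((1/4)u - 3/4)(4u^3 + 60u^2 - 4u - 1980) + (0)
Last nonzero remainder: 4u^3 + 60u^2 - 4u - 1980. Dividing through by 4 gives the monic gcd u^3 + 15u^2 - u - 495.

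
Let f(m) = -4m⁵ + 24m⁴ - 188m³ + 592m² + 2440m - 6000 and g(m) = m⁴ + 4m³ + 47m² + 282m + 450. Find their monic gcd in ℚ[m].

m³ + m² + 44m + 150

Apply the Euclidean algorithm:
  -4m⁵ + 24m⁴ - 188m³ + 592m² + 2440m - 6000 = (-4m + 40)(m⁴ + 4m³ + 47m² + 282m + 450) + (-160m³ - 160m² - 7040m - 24000)
  m⁴ + 4m³ + 47m² + 282m + 450 = (-(1/160)m - 3/160)(-160m³ - 160m² - 7040m - 24000) + (0)
Last nonzero remainder: -160m³ - 160m² - 7040m - 24000. Dividing through by -160 gives the monic gcd m³ + m² + 44m + 150.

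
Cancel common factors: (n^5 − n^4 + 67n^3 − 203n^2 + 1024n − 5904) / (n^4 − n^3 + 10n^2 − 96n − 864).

Euclidean algorithm in ℚ[n]:
  n^5 − n^4 + 67n^3 − 203n^2 + 1024n − 5904 = (n)(n^4 − n^3 + 10n^2 − 96n − 864) + (57n^3 − 107n^2 + 1888n − 5904)
  n^4 − n^3 + 10n^2 − 96n − 864 = ((1/57)n + 50/3249)(57n^3 − 107n^2 + 1888n − 5904) + (−(69776/3249)n^2 − (69776/3249)n − 279104/361)
  57n^3 − 107n^2 + 1888n − 5904 = (−(185193/69776)n + 133209/17444)(−(69776/3249)n^2 − (69776/3249)n − 279104/361) + (0)
Last nonzero remainder: −(69776/3249)n^2 − (69776/3249)n − 279104/361. Dividing through by −69776/3249 gives the monic gcd n^2 + n + 36.
Cancel n^2 + n + 36 from numerator and denominator to get the reduced form.

(n^3 − 2n^2 + 33n − 164)/(n^2 − 2n − 24)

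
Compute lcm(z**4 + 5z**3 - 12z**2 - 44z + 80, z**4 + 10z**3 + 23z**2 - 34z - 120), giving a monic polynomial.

z**5 + 8z**4 + 3z**3 - 80z**2 - 52z + 240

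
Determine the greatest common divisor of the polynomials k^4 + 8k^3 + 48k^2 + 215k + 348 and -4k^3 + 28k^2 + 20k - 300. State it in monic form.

k + 3

By polynomial division,
  k^4 + 8k^3 + 48k^2 + 215k + 348 = (-(1/4)k - 15/4)(-4k^3 + 28k^2 + 20k - 300) + (158k^2 + 215k - 777)
  -4k^3 + 28k^2 + 20k - 300 = (-(2/79)k + 1321/6241)(158k^2 + 215k - 777) + (-(281961/6241)k - 845883/6241)
  158k^2 + 215k - 777 = (-(986078/281961)k + 1616419/281961)(-(281961/6241)k - 845883/6241) + (0)
Last nonzero remainder: -(281961/6241)k - 845883/6241. Dividing through by -281961/6241 gives the monic gcd k + 3.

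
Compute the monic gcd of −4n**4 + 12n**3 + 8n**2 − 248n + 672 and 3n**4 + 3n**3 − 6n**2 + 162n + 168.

Apply the Euclidean algorithm:
  −4n**4 + 12n**3 + 8n**2 − 248n + 672 = (−4/3)(3n**4 + 3n**3 − 6n**2 + 162n + 168) + (16n**3 − 32n + 896)
  3n**4 + 3n**3 − 6n**2 + 162n + 168 = ((3/16)n + 3/16)(16n**3 − 32n + 896) + (0)
Last nonzero remainder: 16n**3 − 32n + 896. Dividing through by 16 gives the monic gcd n**3 − 2n + 56.

n**3 − 2n + 56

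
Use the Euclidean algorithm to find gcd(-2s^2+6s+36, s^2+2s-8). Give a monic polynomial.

1

By polynomial division,
  -2s^2+6s+36 = (-2)(s^2+2s-8) + (10s+20)
  s^2+2s-8 = ((1/10)s)(10s+20) + (-8)
  10s+20 = (-(5/4)s-5/2)(-8) + (0)
The last nonzero remainder is the constant -8, so the polynomials are coprime and gcd = 1.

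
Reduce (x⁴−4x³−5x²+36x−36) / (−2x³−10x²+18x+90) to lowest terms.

Apply the Euclidean algorithm:
  x⁴−4x³−5x²+36x−36 = (−(1/2)x+9/2)(−2x³−10x²+18x+90) + (49x²−441)
  −2x³−10x²+18x+90 = (−(2/49)x−10/49)(49x²−441) + (0)
Last nonzero remainder: 49x²−441. Dividing through by 49 gives the monic gcd x²−9.
Cancel x²−9 from numerator and denominator to get the reduced form.

(−x²+4x−4)/(2x+10)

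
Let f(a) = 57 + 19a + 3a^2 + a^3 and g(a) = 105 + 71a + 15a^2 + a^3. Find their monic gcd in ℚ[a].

Euclidean algorithm in ℚ[a]:
  a^3 + 3a^2 + 19a + 57 = (a^3 + 15a^2 + 71a + 105) + (-12a^2 - 52a - 48)
  a^3 + 15a^2 + 71a + 105 = (-(1/12)a - 8/9)(-12a^2 - 52a - 48) + ((187/9)a + 187/3)
  -12a^2 - 52a - 48 = (-(108/187)a - 144/187)((187/9)a + 187/3) + (0)
Last nonzero remainder: (187/9)a + 187/3. Dividing through by 187/9 gives the monic gcd a + 3.

3 + a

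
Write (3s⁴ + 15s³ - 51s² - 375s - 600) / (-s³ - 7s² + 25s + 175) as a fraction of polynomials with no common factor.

Euclidean algorithm in ℚ[s]:
  3s⁴ + 15s³ - 51s² - 375s - 600 = (-3s + 6)(-s³ - 7s² + 25s + 175) + (66s² - 1650)
  -s³ - 7s² + 25s + 175 = (-(1/66)s - 7/66)(66s² - 1650) + (0)
Last nonzero remainder: 66s² - 1650. Dividing through by 66 gives the monic gcd s² - 25.
Cancel s² - 25 from numerator and denominator to get the reduced form.

(-3s² - 15s - 24)/(s + 7)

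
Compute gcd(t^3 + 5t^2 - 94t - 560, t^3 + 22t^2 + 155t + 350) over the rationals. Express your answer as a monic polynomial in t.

t + 7

By polynomial division,
  t^3 + 5t^2 - 94t - 560 = (t^3 + 22t^2 + 155t + 350) + (-17t^2 - 249t - 910)
  t^3 + 22t^2 + 155t + 350 = (-(1/17)t - 125/289)(-17t^2 - 249t - 910) + (-(1800/289)t - 12600/289)
  -17t^2 - 249t - 910 = ((4913/1800)t + 3757/180)(-(1800/289)t - 12600/289) + (0)
Last nonzero remainder: -(1800/289)t - 12600/289. Dividing through by -1800/289 gives the monic gcd t + 7.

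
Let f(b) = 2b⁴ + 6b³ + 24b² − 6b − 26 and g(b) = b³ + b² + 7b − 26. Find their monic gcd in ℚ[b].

b² + 3b + 13

Repeated division with remainder:
  2b⁴ + 6b³ + 24b² − 6b − 26 = (2b + 4)(b³ + b² + 7b − 26) + (6b² + 18b + 78)
  b³ + b² + 7b − 26 = ((1/6)b − 1/3)(6b² + 18b + 78) + (0)
Last nonzero remainder: 6b² + 18b + 78. Dividing through by 6 gives the monic gcd b² + 3b + 13.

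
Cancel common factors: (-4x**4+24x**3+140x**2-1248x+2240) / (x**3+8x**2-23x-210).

(-4x**2+32x-64)/(x+6)

By polynomial division,
  -4x**4+24x**3+140x**2-1248x+2240 = (-4x+56)(x**3+8x**2-23x-210) + (-400x**2-800x+14000)
  x**3+8x**2-23x-210 = (-(1/400)x-3/200)(-400x**2-800x+14000) + (0)
Last nonzero remainder: -400x**2-800x+14000. Dividing through by -400 gives the monic gcd x**2+2x-35.
Cancel x**2+2x-35 from numerator and denominator to get the reduced form.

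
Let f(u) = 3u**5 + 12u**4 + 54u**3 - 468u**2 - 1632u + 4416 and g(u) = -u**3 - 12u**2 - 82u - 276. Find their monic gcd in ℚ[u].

u**2 + 6u + 46

Repeated division with remainder:
  3u**5 + 12u**4 + 54u**3 - 468u**2 - 1632u + 4416 = (-3u**2 + 24u - 96)(-u**3 - 12u**2 - 82u - 276) + (-480u**2 - 2880u - 22080)
  -u**3 - 12u**2 - 82u - 276 = ((1/480)u + 1/80)(-480u**2 - 2880u - 22080) + (0)
Last nonzero remainder: -480u**2 - 2880u - 22080. Dividing through by -480 gives the monic gcd u**2 + 6u + 46.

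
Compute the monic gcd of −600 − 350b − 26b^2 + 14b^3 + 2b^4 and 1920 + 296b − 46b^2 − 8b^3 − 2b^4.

−20 − b + b^2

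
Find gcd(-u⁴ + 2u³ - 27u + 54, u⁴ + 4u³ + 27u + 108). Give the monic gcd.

By polynomial division,
  -u⁴ + 2u³ - 27u + 54 = (-1)(u⁴ + 4u³ + 27u + 108) + (6u³ + 162)
  u⁴ + 4u³ + 27u + 108 = ((1/6)u + 2/3)(6u³ + 162) + (0)
Last nonzero remainder: 6u³ + 162. Dividing through by 6 gives the monic gcd u³ + 27.

u³ + 27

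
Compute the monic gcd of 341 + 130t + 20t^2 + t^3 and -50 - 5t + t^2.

1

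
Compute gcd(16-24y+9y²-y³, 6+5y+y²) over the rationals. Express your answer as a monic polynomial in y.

1

Repeated division with remainder:
  -y³+9y²-24y+16 = (-y+14)(y²+5y+6) + (-88y-68)
  y²+5y+6 = (-(1/88)y-93/1936)(-88y-68) + (1323/484)
  -88y-68 = (-(42592/1323)y-32912/1323)(1323/484) + (0)
The last nonzero remainder is the constant 1323/484, so the polynomials are coprime and gcd = 1.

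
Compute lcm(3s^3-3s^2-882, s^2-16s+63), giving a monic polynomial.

Euclidean algorithm in ℚ[s]:
  3s^3-3s^2-882 = (3s+45)(s^2-16s+63) + (531s-3717)
  s^2-16s+63 = ((1/531)s-1/59)(531s-3717) + (0)
Last nonzero remainder: 531s-3717. Dividing through by 531 gives the monic gcd s-7.
Then lcm(f, g) = f·g / gcd(f, g); expanding and making the result monic gives the answer.

s^4-10s^3+9s^2-294s+2646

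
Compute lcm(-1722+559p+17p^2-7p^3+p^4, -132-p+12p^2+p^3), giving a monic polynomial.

Apply the Euclidean algorithm:
  p^4-7p^3+17p^2+559p-1722 = (p-19)(p^3+12p^2-p-132) + (246p^2+672p-4230)
  p^3+12p^2-p-132 = ((1/246)p+190/5043)(246p^2+672p-4230) + (-(15336/1681)p+46008/1681)
  246p^2+672p-4230 = (-(68921/2556)p-395035/2556)(-(15336/1681)p+46008/1681) + (0)
Last nonzero remainder: -(15336/1681)p+46008/1681. Dividing through by -15336/1681 gives the monic gcd p-3.
Then lcm(f, g) = f·g / gcd(f, g); expanding and making the result monic gives the answer.

-75768-1234p+7411p^2+506p^3-44p^4+8p^5+p^6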